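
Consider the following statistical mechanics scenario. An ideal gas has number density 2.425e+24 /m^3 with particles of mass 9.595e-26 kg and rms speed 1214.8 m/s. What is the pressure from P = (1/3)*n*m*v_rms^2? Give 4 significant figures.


Step 1: v_rms^2 = 1214.8^2 = 1.476e+06
Step 2: n*m = 2.425e+24*9.595e-26 = 0.2327
Step 3: P = (1/3)*0.2327*1.476e+06 = 1.145e+05 Pa

1.145e+05


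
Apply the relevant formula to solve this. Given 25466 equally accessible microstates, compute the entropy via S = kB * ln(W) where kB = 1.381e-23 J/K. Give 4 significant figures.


Step 1: ln(W) = ln(25466) = 10.15
Step 2: S = kB * ln(W) = 1.381e-23 * 10.15
Step 3: S = 1.401e-22 J/K

1.401e-22


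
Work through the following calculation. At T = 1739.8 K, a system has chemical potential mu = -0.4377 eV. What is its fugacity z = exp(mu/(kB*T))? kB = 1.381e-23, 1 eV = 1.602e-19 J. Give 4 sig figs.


Step 1: Convert mu to Joules: -0.4377*1.602e-19 = -7.012e-20 J
Step 2: kB*T = 1.381e-23*1739.8 = 2.403e-20 J
Step 3: mu/(kB*T) = -2.918
Step 4: z = exp(-2.918) = 0.05402

0.05402


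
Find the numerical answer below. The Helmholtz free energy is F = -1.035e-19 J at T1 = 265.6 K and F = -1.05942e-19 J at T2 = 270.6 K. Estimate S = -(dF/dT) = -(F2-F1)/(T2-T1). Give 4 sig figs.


Step 1: dF = F2 - F1 = -1.05942e-19 - (-1.035e-19) = -2.442e-21 J
Step 2: dT = T2 - T1 = 270.6 - 265.6 = 5 K
Step 3: S = -dF/dT = -(-2.442e-21)/5 = 4.884e-22 J/K

4.884e-22


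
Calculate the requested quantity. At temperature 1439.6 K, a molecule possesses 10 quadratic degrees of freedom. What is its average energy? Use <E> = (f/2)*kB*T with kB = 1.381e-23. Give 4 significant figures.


Step 1: f/2 = 10/2 = 5
Step 2: kB*T = 1.381e-23 * 1439.6 = 1.988e-20
Step 3: <E> = 5 * 1.988e-20 = 9.94e-20 J

9.94e-20


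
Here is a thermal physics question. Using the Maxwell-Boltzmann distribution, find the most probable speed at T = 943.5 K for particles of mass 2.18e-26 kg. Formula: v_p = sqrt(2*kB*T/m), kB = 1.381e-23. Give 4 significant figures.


Step 1: Numerator = 2*kB*T = 2*1.381e-23*943.5 = 2.606e-20
Step 2: Ratio = 2.606e-20 / 2.18e-26 = 1.195e+06
Step 3: v_p = sqrt(1.195e+06) = 1093 m/s

1093


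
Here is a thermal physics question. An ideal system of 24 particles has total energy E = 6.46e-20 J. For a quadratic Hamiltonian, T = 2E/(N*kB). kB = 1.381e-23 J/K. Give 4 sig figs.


Step 1: Numerator = 2*E = 2*6.46e-20 = 1.292e-19 J
Step 2: Denominator = N*kB = 24*1.381e-23 = 3.314e-22
Step 3: T = 1.292e-19 / 3.314e-22 = 389.8 K

389.8


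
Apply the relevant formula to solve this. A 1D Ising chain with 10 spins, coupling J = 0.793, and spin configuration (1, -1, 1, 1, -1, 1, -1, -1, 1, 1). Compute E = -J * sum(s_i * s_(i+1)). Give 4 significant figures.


Step 1: Nearest-neighbor products: -1, -1, 1, -1, -1, -1, 1, -1, 1
Step 2: Sum of products = -3
Step 3: E = -0.793 * -3 = 2.379

2.379


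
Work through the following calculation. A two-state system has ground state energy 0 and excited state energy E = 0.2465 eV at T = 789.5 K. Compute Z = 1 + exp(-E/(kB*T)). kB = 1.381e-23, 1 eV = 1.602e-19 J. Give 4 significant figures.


Step 1: Compute beta*E = E*eV/(kB*T) = 0.2465*1.602e-19/(1.381e-23*789.5) = 3.622
Step 2: exp(-beta*E) = exp(-3.622) = 0.02673
Step 3: Z = 1 + 0.02673 = 1.027

1.027


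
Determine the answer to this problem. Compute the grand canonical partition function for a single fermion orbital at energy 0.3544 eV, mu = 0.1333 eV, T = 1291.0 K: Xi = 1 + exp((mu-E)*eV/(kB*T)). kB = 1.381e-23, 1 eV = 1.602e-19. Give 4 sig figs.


Step 1: (mu - E) = 0.1333 - 0.3544 = -0.2211 eV
Step 2: x = (mu-E)*eV/(kB*T) = -0.2211*1.602e-19/(1.381e-23*1291.0) = -1.987
Step 3: exp(x) = 0.1371
Step 4: Xi = 1 + 0.1371 = 1.137

1.137


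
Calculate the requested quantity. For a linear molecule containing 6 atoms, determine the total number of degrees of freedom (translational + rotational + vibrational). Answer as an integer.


Step 1: Translational DOF = 3
Step 2: Rotational DOF (linear) = 2
Step 3: Vibrational DOF = 3*6 - 5 = 13
Step 4: Total = 3 + 2 + 13 = 18

18


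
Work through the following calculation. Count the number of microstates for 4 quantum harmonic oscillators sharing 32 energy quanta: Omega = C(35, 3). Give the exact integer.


Step 1: Use binomial coefficient C(35, 3)
Step 2: Numerator = 35! / 32!
Step 3: Denominator = 3!
Step 4: Omega = 6545

6545


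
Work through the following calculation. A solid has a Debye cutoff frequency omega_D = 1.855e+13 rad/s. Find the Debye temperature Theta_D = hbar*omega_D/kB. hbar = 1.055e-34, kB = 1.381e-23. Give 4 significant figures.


Step 1: hbar*omega_D = 1.055e-34 * 1.855e+13 = 1.957e-21 J
Step 2: Theta_D = 1.957e-21 / 1.381e-23
Step 3: Theta_D = 141.7 K

141.7


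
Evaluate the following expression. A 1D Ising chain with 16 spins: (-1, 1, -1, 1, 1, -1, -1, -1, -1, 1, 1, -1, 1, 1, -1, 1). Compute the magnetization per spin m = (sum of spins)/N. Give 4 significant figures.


Step 1: Count up spins (+1): 8, down spins (-1): 8
Step 2: Total magnetization M = 8 - 8 = 0
Step 3: m = M/N = 0/16 = 0

0


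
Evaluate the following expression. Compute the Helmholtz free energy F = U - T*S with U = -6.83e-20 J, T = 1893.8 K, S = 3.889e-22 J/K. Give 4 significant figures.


Step 1: T*S = 1893.8 * 3.889e-22 = 7.365e-19 J
Step 2: F = U - T*S = -6.83e-20 - 7.365e-19
Step 3: F = -8.048e-19 J

-8.048e-19


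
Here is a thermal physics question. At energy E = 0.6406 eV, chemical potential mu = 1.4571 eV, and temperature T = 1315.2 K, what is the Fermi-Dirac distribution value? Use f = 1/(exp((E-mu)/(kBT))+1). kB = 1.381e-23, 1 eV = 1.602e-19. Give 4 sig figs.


Step 1: (E - mu) = 0.6406 - 1.4571 = -0.8165 eV
Step 2: Convert: (E-mu)*eV = -1.308e-19 J
Step 3: x = (E-mu)*eV/(kB*T) = -7.202
Step 4: f = 1/(exp(-7.202)+1) = 0.9993

0.9993


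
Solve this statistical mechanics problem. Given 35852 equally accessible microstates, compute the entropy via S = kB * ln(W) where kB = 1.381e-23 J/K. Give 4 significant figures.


Step 1: ln(W) = ln(35852) = 10.49
Step 2: S = kB * ln(W) = 1.381e-23 * 10.49
Step 3: S = 1.448e-22 J/K

1.448e-22


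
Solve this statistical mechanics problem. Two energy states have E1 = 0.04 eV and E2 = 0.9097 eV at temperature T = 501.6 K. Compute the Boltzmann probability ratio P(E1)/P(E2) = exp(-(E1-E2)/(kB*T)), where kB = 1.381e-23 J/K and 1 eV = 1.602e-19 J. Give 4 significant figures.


Step 1: Compute energy difference dE = E1 - E2 = 0.04 - 0.9097 = -0.8697 eV
Step 2: Convert to Joules: dE_J = -0.8697 * 1.602e-19 = -1.393e-19 J
Step 3: Compute exponent = -dE_J / (kB * T) = -(-1.393e-19) / (1.381e-23 * 501.6) = 20.11
Step 4: P(E1)/P(E2) = exp(20.11) = 5.433e+08

5.433e+08


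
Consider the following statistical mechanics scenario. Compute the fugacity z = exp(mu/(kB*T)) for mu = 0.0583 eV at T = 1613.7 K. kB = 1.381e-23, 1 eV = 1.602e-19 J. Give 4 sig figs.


Step 1: Convert mu to Joules: 0.0583*1.602e-19 = 9.34e-21 J
Step 2: kB*T = 1.381e-23*1613.7 = 2.229e-20 J
Step 3: mu/(kB*T) = 0.4191
Step 4: z = exp(0.4191) = 1.521

1.521


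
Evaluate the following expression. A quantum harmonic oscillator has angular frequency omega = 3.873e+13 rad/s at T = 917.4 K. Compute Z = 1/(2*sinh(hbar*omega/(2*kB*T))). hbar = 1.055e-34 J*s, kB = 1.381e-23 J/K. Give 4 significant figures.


Step 1: Compute x = hbar*omega/(kB*T) = 1.055e-34*3.873e+13/(1.381e-23*917.4) = 0.3225
Step 2: x/2 = 0.1613
Step 3: sinh(x/2) = 0.162
Step 4: Z = 1/(2*0.162) = 3.087

3.087


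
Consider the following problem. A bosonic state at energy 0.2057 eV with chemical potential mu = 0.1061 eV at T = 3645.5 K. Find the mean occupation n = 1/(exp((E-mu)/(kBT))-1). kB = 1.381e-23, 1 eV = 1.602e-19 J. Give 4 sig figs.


Step 1: (E - mu) = 0.0996 eV
Step 2: x = (E-mu)*eV/(kB*T) = 0.0996*1.602e-19/(1.381e-23*3645.5) = 0.3169
Step 3: exp(x) = 1.373
Step 4: n = 1/(exp(x)-1) = 2.682

2.682


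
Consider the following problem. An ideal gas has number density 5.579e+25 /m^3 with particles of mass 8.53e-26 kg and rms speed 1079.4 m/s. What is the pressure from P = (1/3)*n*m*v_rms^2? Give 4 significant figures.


Step 1: v_rms^2 = 1079.4^2 = 1.165e+06
Step 2: n*m = 5.579e+25*8.53e-26 = 4.759
Step 3: P = (1/3)*4.759*1.165e+06 = 1.848e+06 Pa

1.848e+06


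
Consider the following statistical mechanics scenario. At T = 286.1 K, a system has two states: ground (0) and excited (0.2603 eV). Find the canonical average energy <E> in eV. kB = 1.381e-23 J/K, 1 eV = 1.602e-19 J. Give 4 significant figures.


Step 1: beta*E = 0.2603*1.602e-19/(1.381e-23*286.1) = 10.55
Step 2: exp(-beta*E) = 2.608e-05
Step 3: <E> = 0.2603*2.608e-05/(1+2.608e-05) = 6.789e-06 eV

6.789e-06


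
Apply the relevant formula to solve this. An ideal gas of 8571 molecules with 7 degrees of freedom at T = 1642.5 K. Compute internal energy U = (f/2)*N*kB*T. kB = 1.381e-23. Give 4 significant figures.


Step 1: f/2 = 7/2 = 3.5
Step 2: N*kB*T = 8571*1.381e-23*1642.5 = 1.944e-16
Step 3: U = 3.5 * 1.944e-16 = 6.805e-16 J

6.805e-16


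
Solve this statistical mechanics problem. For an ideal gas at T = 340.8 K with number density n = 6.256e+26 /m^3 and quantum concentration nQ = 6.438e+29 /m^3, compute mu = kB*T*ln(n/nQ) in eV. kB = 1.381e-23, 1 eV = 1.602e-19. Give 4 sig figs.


Step 1: n/nQ = 6.256e+26/6.438e+29 = 0.0009717
Step 2: ln(n/nQ) = -6.936
Step 3: mu = kB*T*ln(n/nQ) = 4.706e-21*-6.936 = -3.265e-20 J
Step 4: Convert to eV: -3.265e-20/1.602e-19 = -0.2038 eV

-0.2038


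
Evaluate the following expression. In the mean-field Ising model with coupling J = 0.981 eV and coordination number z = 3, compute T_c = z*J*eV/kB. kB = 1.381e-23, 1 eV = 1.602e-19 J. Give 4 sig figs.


Step 1: z*J = 3*0.981 = 2.943 eV
Step 2: Convert to Joules: 2.943*1.602e-19 = 4.715e-19 J
Step 3: T_c = 4.715e-19 / 1.381e-23 = 3.414e+04 K

3.414e+04


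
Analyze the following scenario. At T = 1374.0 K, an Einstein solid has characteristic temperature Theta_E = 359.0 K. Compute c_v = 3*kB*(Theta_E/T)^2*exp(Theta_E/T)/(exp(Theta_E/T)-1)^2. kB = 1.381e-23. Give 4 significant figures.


Step 1: x = Theta_E/T = 359.0/1374.0 = 0.2613
Step 2: x^2 = 0.06827
Step 3: exp(x) = 1.299
Step 4: c_v = 3*1.381e-23*0.06827*1.299/(1.299-1)^2 = 4.12e-23

4.12e-23


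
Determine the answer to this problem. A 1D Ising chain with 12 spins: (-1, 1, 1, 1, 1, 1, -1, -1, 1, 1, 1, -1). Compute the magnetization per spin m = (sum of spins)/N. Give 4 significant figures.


Step 1: Count up spins (+1): 8, down spins (-1): 4
Step 2: Total magnetization M = 8 - 4 = 4
Step 3: m = M/N = 4/12 = 0.3333

0.3333


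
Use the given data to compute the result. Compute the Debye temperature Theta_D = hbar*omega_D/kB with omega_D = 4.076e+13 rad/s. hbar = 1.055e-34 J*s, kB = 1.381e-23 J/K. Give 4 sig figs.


Step 1: hbar*omega_D = 1.055e-34 * 4.076e+13 = 4.3e-21 J
Step 2: Theta_D = 4.3e-21 / 1.381e-23
Step 3: Theta_D = 311.4 K

311.4


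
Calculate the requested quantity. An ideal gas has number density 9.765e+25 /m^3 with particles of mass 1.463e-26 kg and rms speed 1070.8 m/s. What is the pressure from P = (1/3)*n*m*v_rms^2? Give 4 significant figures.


Step 1: v_rms^2 = 1070.8^2 = 1.147e+06
Step 2: n*m = 9.765e+25*1.463e-26 = 1.429
Step 3: P = (1/3)*1.429*1.147e+06 = 5.46e+05 Pa

5.46e+05


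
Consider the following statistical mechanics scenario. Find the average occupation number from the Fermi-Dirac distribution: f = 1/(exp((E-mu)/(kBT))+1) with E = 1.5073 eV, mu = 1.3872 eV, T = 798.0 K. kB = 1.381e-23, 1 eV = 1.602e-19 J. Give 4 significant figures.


Step 1: (E - mu) = 1.5073 - 1.3872 = 0.1201 eV
Step 2: Convert: (E-mu)*eV = 1.924e-20 J
Step 3: x = (E-mu)*eV/(kB*T) = 1.746
Step 4: f = 1/(exp(1.746)+1) = 0.1486

0.1486


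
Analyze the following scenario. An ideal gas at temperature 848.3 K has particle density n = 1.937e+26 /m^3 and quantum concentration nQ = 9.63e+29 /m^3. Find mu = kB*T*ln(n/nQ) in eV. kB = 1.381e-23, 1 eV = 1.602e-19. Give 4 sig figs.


Step 1: n/nQ = 1.937e+26/9.63e+29 = 0.0002011
Step 2: ln(n/nQ) = -8.511
Step 3: mu = kB*T*ln(n/nQ) = 1.172e-20*-8.511 = -9.971e-20 J
Step 4: Convert to eV: -9.971e-20/1.602e-19 = -0.6224 eV

-0.6224


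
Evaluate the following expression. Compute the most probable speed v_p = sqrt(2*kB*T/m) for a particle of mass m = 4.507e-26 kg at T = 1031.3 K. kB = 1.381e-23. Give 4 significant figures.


Step 1: Numerator = 2*kB*T = 2*1.381e-23*1031.3 = 2.848e-20
Step 2: Ratio = 2.848e-20 / 4.507e-26 = 6.32e+05
Step 3: v_p = sqrt(6.32e+05) = 795 m/s

795


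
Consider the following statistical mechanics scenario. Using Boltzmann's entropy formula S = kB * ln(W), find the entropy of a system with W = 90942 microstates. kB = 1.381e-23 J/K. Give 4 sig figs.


Step 1: ln(W) = ln(90942) = 11.42
Step 2: S = kB * ln(W) = 1.381e-23 * 11.42
Step 3: S = 1.577e-22 J/K

1.577e-22


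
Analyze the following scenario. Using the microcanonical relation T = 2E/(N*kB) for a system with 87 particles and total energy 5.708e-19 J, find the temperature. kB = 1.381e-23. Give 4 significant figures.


Step 1: Numerator = 2*E = 2*5.708e-19 = 1.142e-18 J
Step 2: Denominator = N*kB = 87*1.381e-23 = 1.201e-21
Step 3: T = 1.142e-18 / 1.201e-21 = 950.2 K

950.2


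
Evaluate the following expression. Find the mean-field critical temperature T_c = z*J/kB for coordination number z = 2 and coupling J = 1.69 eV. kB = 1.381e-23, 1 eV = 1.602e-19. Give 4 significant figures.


Step 1: z*J = 2*1.69 = 3.38 eV
Step 2: Convert to Joules: 3.38*1.602e-19 = 5.415e-19 J
Step 3: T_c = 5.415e-19 / 1.381e-23 = 3.921e+04 K

3.921e+04


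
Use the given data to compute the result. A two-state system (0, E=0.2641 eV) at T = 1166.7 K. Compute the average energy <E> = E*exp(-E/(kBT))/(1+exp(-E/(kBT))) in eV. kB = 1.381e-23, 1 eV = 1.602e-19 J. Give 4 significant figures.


Step 1: beta*E = 0.2641*1.602e-19/(1.381e-23*1166.7) = 2.626
Step 2: exp(-beta*E) = 0.07237
Step 3: <E> = 0.2641*0.07237/(1+0.07237) = 0.01782 eV

0.01782


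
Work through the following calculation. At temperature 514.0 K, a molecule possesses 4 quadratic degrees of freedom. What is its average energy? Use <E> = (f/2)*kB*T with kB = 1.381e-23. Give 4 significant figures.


Step 1: f/2 = 4/2 = 2
Step 2: kB*T = 1.381e-23 * 514.0 = 7.098e-21
Step 3: <E> = 2 * 7.098e-21 = 1.42e-20 J

1.42e-20


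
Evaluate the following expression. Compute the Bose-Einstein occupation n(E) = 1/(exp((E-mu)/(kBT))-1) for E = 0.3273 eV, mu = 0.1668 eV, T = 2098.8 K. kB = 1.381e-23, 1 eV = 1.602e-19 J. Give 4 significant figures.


Step 1: (E - mu) = 0.1605 eV
Step 2: x = (E-mu)*eV/(kB*T) = 0.1605*1.602e-19/(1.381e-23*2098.8) = 0.8871
Step 3: exp(x) = 2.428
Step 4: n = 1/(exp(x)-1) = 0.7002

0.7002


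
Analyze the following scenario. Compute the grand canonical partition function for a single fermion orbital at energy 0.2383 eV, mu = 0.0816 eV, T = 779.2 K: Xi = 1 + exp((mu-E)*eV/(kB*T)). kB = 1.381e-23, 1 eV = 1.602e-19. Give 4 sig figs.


Step 1: (mu - E) = 0.0816 - 0.2383 = -0.1567 eV
Step 2: x = (mu-E)*eV/(kB*T) = -0.1567*1.602e-19/(1.381e-23*779.2) = -2.333
Step 3: exp(x) = 0.09702
Step 4: Xi = 1 + 0.09702 = 1.097

1.097


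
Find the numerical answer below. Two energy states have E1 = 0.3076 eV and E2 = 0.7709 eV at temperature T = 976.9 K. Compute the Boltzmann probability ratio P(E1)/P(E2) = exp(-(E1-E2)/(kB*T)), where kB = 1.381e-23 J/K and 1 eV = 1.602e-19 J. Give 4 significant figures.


Step 1: Compute energy difference dE = E1 - E2 = 0.3076 - 0.7709 = -0.4633 eV
Step 2: Convert to Joules: dE_J = -0.4633 * 1.602e-19 = -7.422e-20 J
Step 3: Compute exponent = -dE_J / (kB * T) = -(-7.422e-20) / (1.381e-23 * 976.9) = 5.501
Step 4: P(E1)/P(E2) = exp(5.501) = 245.1

245.1


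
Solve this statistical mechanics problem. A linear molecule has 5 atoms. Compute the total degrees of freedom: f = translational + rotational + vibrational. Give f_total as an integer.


Step 1: Translational DOF = 3
Step 2: Rotational DOF (linear) = 2
Step 3: Vibrational DOF = 3*5 - 5 = 10
Step 4: Total = 3 + 2 + 10 = 15

15


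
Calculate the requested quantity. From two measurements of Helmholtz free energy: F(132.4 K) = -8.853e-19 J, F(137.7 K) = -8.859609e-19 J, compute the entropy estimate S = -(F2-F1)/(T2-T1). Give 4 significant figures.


Step 1: dF = F2 - F1 = -8.859609e-19 - (-8.853e-19) = -6.609e-22 J
Step 2: dT = T2 - T1 = 137.7 - 132.4 = 5.3 K
Step 3: S = -dF/dT = -(-6.609e-22)/5.3 = 1.247e-22 J/K

1.247e-22


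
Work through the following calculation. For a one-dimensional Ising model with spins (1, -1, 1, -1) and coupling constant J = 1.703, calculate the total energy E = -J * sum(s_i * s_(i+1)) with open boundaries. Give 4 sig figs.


Step 1: Nearest-neighbor products: -1, -1, -1
Step 2: Sum of products = -3
Step 3: E = -1.703 * -3 = 5.109

5.109


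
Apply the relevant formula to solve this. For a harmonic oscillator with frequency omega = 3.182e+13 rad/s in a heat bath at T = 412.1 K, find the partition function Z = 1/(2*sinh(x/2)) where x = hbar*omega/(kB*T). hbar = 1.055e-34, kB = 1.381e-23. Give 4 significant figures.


Step 1: Compute x = hbar*omega/(kB*T) = 1.055e-34*3.182e+13/(1.381e-23*412.1) = 0.5899
Step 2: x/2 = 0.2949
Step 3: sinh(x/2) = 0.2992
Step 4: Z = 1/(2*0.2992) = 1.671

1.671


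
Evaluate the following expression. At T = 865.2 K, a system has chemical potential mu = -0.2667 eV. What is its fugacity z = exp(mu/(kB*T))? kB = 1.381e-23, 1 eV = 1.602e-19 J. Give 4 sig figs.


Step 1: Convert mu to Joules: -0.2667*1.602e-19 = -4.273e-20 J
Step 2: kB*T = 1.381e-23*865.2 = 1.195e-20 J
Step 3: mu/(kB*T) = -3.576
Step 4: z = exp(-3.576) = 0.02799

0.02799


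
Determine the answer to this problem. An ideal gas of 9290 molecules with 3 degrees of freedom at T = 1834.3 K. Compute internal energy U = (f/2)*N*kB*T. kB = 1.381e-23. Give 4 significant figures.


Step 1: f/2 = 3/2 = 1.5
Step 2: N*kB*T = 9290*1.381e-23*1834.3 = 2.353e-16
Step 3: U = 1.5 * 2.353e-16 = 3.53e-16 J

3.53e-16


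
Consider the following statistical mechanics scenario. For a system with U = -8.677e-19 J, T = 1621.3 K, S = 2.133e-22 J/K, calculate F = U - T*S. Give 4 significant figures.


Step 1: T*S = 1621.3 * 2.133e-22 = 3.458e-19 J
Step 2: F = U - T*S = -8.677e-19 - 3.458e-19
Step 3: F = -1.214e-18 J

-1.214e-18


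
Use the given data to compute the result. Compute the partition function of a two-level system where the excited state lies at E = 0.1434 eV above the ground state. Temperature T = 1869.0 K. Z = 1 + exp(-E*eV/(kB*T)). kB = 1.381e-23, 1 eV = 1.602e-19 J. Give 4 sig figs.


Step 1: Compute beta*E = E*eV/(kB*T) = 0.1434*1.602e-19/(1.381e-23*1869.0) = 0.89
Step 2: exp(-beta*E) = exp(-0.89) = 0.4106
Step 3: Z = 1 + 0.4106 = 1.411

1.411


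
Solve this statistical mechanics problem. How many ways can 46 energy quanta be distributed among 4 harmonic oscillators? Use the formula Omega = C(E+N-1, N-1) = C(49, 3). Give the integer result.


Step 1: Use binomial coefficient C(49, 3)
Step 2: Numerator = 49! / 46!
Step 3: Denominator = 3!
Step 4: Omega = 18424

18424


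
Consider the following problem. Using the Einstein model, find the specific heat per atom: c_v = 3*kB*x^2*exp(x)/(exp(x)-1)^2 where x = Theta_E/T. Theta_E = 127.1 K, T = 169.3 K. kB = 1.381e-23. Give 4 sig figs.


Step 1: x = Theta_E/T = 127.1/169.3 = 0.7507
Step 2: x^2 = 0.5636
Step 3: exp(x) = 2.119
Step 4: c_v = 3*1.381e-23*0.5636*2.119/(2.119-1)^2 = 3.954e-23

3.954e-23


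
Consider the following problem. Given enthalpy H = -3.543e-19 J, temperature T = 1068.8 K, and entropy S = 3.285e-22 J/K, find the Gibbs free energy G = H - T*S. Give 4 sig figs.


Step 1: T*S = 1068.8 * 3.285e-22 = 3.511e-19 J
Step 2: G = H - T*S = -3.543e-19 - 3.511e-19
Step 3: G = -7.054e-19 J

-7.054e-19


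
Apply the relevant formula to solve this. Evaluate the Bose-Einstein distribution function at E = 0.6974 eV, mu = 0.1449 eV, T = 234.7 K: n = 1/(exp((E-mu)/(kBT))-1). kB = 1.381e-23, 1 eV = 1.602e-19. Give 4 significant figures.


Step 1: (E - mu) = 0.5525 eV
Step 2: x = (E-mu)*eV/(kB*T) = 0.5525*1.602e-19/(1.381e-23*234.7) = 27.31
Step 3: exp(x) = 7.239e+11
Step 4: n = 1/(exp(x)-1) = 1.381e-12

1.381e-12


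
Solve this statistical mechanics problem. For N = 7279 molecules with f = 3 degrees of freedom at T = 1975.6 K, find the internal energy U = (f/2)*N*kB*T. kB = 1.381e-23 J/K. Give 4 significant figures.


Step 1: f/2 = 3/2 = 1.5
Step 2: N*kB*T = 7279*1.381e-23*1975.6 = 1.986e-16
Step 3: U = 1.5 * 1.986e-16 = 2.979e-16 J

2.979e-16


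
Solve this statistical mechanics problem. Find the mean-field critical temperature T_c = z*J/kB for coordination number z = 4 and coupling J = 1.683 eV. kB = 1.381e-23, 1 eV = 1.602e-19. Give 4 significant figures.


Step 1: z*J = 4*1.683 = 6.732 eV
Step 2: Convert to Joules: 6.732*1.602e-19 = 1.078e-18 J
Step 3: T_c = 1.078e-18 / 1.381e-23 = 7.809e+04 K

7.809e+04


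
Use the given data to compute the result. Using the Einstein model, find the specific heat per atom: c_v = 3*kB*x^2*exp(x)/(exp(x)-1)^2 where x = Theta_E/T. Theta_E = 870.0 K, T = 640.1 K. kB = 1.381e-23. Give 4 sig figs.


Step 1: x = Theta_E/T = 870.0/640.1 = 1.359
Step 2: x^2 = 1.847
Step 3: exp(x) = 3.893
Step 4: c_v = 3*1.381e-23*1.847*3.893/(3.893-1)^2 = 3.56e-23

3.56e-23


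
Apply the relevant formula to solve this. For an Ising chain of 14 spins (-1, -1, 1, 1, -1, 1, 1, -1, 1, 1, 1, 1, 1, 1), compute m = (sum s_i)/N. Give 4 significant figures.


Step 1: Count up spins (+1): 10, down spins (-1): 4
Step 2: Total magnetization M = 10 - 4 = 6
Step 3: m = M/N = 6/14 = 0.4286

0.4286


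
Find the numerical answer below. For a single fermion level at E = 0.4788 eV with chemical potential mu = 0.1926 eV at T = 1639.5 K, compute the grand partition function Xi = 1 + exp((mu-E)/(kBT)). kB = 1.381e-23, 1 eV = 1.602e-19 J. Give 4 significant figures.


Step 1: (mu - E) = 0.1926 - 0.4788 = -0.2862 eV
Step 2: x = (mu-E)*eV/(kB*T) = -0.2862*1.602e-19/(1.381e-23*1639.5) = -2.025
Step 3: exp(x) = 0.132
Step 4: Xi = 1 + 0.132 = 1.132

1.132


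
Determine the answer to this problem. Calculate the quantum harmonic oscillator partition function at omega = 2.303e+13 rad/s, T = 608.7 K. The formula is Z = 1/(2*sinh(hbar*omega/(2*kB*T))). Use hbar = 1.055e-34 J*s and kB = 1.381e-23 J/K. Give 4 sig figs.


Step 1: Compute x = hbar*omega/(kB*T) = 1.055e-34*2.303e+13/(1.381e-23*608.7) = 0.289
Step 2: x/2 = 0.1445
Step 3: sinh(x/2) = 0.145
Step 4: Z = 1/(2*0.145) = 3.448

3.448


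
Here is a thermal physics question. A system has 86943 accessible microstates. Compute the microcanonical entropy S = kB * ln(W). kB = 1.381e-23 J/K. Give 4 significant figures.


Step 1: ln(W) = ln(86943) = 11.37
Step 2: S = kB * ln(W) = 1.381e-23 * 11.37
Step 3: S = 1.571e-22 J/K

1.571e-22


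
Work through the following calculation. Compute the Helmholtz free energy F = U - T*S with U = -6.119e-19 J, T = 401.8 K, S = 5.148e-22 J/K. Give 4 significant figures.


Step 1: T*S = 401.8 * 5.148e-22 = 2.068e-19 J
Step 2: F = U - T*S = -6.119e-19 - 2.068e-19
Step 3: F = -8.187e-19 J

-8.187e-19


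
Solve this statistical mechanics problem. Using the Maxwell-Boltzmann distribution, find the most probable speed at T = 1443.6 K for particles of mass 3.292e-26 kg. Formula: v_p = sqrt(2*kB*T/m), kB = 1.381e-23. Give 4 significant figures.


Step 1: Numerator = 2*kB*T = 2*1.381e-23*1443.6 = 3.987e-20
Step 2: Ratio = 3.987e-20 / 3.292e-26 = 1.211e+06
Step 3: v_p = sqrt(1.211e+06) = 1101 m/s

1101


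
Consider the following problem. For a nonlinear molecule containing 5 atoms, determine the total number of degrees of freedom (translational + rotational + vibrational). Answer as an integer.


Step 1: Translational DOF = 3
Step 2: Rotational DOF (nonlinear) = 3
Step 3: Vibrational DOF = 3*5 - 6 = 9
Step 4: Total = 3 + 3 + 9 = 15

15


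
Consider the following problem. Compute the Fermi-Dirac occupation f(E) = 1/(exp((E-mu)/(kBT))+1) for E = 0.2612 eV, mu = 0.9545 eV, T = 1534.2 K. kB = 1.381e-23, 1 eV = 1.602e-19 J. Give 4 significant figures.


Step 1: (E - mu) = 0.2612 - 0.9545 = -0.6933 eV
Step 2: Convert: (E-mu)*eV = -1.111e-19 J
Step 3: x = (E-mu)*eV/(kB*T) = -5.242
Step 4: f = 1/(exp(-5.242)+1) = 0.9947

0.9947


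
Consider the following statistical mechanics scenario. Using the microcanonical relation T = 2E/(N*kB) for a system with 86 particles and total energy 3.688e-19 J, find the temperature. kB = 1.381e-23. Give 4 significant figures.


Step 1: Numerator = 2*E = 2*3.688e-19 = 7.376e-19 J
Step 2: Denominator = N*kB = 86*1.381e-23 = 1.188e-21
Step 3: T = 7.376e-19 / 1.188e-21 = 621.1 K

621.1


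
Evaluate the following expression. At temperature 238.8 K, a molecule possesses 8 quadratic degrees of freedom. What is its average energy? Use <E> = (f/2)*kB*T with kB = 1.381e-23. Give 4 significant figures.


Step 1: f/2 = 8/2 = 4
Step 2: kB*T = 1.381e-23 * 238.8 = 3.298e-21
Step 3: <E> = 4 * 3.298e-21 = 1.319e-20 J

1.319e-20


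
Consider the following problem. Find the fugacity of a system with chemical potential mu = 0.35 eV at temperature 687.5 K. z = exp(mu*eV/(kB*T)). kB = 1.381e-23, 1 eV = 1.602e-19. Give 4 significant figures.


Step 1: Convert mu to Joules: 0.35*1.602e-19 = 5.607e-20 J
Step 2: kB*T = 1.381e-23*687.5 = 9.494e-21 J
Step 3: mu/(kB*T) = 5.906
Step 4: z = exp(5.906) = 367.1

367.1


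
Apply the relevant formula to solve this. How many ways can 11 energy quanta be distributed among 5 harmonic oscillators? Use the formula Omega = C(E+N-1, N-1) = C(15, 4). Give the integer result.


Step 1: Use binomial coefficient C(15, 4)
Step 2: Numerator = 15! / 11!
Step 3: Denominator = 4!
Step 4: Omega = 1365

1365


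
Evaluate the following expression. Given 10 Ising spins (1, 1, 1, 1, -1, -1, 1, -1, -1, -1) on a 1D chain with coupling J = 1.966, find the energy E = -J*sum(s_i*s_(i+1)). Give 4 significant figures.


Step 1: Nearest-neighbor products: 1, 1, 1, -1, 1, -1, -1, 1, 1
Step 2: Sum of products = 3
Step 3: E = -1.966 * 3 = -5.898

-5.898


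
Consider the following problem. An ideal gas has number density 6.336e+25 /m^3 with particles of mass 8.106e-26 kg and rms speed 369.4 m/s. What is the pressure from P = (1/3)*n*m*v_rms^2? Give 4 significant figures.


Step 1: v_rms^2 = 369.4^2 = 1.365e+05
Step 2: n*m = 6.336e+25*8.106e-26 = 5.136
Step 3: P = (1/3)*5.136*1.365e+05 = 2.336e+05 Pa

2.336e+05


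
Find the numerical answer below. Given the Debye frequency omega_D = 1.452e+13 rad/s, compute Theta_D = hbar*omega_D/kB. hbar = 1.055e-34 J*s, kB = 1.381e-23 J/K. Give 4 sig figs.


Step 1: hbar*omega_D = 1.055e-34 * 1.452e+13 = 1.532e-21 J
Step 2: Theta_D = 1.532e-21 / 1.381e-23
Step 3: Theta_D = 110.9 K

110.9


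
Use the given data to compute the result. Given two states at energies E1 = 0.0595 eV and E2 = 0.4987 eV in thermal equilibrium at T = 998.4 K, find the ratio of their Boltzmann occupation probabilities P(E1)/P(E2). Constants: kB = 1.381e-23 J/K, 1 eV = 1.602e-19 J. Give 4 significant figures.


Step 1: Compute energy difference dE = E1 - E2 = 0.0595 - 0.4987 = -0.4392 eV
Step 2: Convert to Joules: dE_J = -0.4392 * 1.602e-19 = -7.036e-20 J
Step 3: Compute exponent = -dE_J / (kB * T) = -(-7.036e-20) / (1.381e-23 * 998.4) = 5.103
Step 4: P(E1)/P(E2) = exp(5.103) = 164.5

164.5


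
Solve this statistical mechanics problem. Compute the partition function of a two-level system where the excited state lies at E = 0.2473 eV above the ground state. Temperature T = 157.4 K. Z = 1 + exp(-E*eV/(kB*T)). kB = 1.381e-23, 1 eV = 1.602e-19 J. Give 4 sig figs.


Step 1: Compute beta*E = E*eV/(kB*T) = 0.2473*1.602e-19/(1.381e-23*157.4) = 18.23
Step 2: exp(-beta*E) = exp(-18.23) = 1.215e-08
Step 3: Z = 1 + 1.215e-08 = 1

1


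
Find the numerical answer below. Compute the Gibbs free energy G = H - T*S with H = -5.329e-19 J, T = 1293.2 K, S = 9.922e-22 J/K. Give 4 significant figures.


Step 1: T*S = 1293.2 * 9.922e-22 = 1.283e-18 J
Step 2: G = H - T*S = -5.329e-19 - 1.283e-18
Step 3: G = -1.816e-18 J

-1.816e-18


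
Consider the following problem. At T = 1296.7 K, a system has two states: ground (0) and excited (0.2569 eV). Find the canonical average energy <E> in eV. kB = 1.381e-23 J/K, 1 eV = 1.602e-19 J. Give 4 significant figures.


Step 1: beta*E = 0.2569*1.602e-19/(1.381e-23*1296.7) = 2.298
Step 2: exp(-beta*E) = 0.1004
Step 3: <E> = 0.2569*0.1004/(1+0.1004) = 0.02345 eV

0.02345


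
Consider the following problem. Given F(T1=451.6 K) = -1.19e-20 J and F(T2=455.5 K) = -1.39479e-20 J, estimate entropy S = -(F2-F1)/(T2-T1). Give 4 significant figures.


Step 1: dF = F2 - F1 = -1.39479e-20 - (-1.19e-20) = -2.0479e-21 J
Step 2: dT = T2 - T1 = 455.5 - 451.6 = 3.9 K
Step 3: S = -dF/dT = -(-2.0479e-21)/3.9 = 5.251e-22 J/K

5.251e-22


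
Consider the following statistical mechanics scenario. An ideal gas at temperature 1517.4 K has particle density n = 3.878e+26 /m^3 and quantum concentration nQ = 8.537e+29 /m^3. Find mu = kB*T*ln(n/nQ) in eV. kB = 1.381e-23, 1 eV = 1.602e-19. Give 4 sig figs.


Step 1: n/nQ = 3.878e+26/8.537e+29 = 0.0004543
Step 2: ln(n/nQ) = -7.697
Step 3: mu = kB*T*ln(n/nQ) = 2.096e-20*-7.697 = -1.613e-19 J
Step 4: Convert to eV: -1.613e-19/1.602e-19 = -1.007 eV

-1.007


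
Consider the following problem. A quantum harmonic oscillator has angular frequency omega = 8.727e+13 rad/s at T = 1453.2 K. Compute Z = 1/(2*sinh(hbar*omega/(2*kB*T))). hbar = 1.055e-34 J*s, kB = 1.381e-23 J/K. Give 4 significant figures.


Step 1: Compute x = hbar*omega/(kB*T) = 1.055e-34*8.727e+13/(1.381e-23*1453.2) = 0.4588
Step 2: x/2 = 0.2294
Step 3: sinh(x/2) = 0.2314
Step 4: Z = 1/(2*0.2314) = 2.161

2.161


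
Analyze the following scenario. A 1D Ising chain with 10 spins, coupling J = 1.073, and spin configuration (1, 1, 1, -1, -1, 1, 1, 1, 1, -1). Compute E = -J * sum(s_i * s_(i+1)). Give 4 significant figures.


Step 1: Nearest-neighbor products: 1, 1, -1, 1, -1, 1, 1, 1, -1
Step 2: Sum of products = 3
Step 3: E = -1.073 * 3 = -3.219

-3.219


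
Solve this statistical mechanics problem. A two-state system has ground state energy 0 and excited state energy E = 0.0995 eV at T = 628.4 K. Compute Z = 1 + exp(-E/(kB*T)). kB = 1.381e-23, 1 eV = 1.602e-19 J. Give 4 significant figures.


Step 1: Compute beta*E = E*eV/(kB*T) = 0.0995*1.602e-19/(1.381e-23*628.4) = 1.837
Step 2: exp(-beta*E) = exp(-1.837) = 0.1593
Step 3: Z = 1 + 0.1593 = 1.159

1.159


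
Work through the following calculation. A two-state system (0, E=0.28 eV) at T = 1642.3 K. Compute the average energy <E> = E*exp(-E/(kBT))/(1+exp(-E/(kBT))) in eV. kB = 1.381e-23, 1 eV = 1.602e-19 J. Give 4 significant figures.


Step 1: beta*E = 0.28*1.602e-19/(1.381e-23*1642.3) = 1.978
Step 2: exp(-beta*E) = 0.1384
Step 3: <E> = 0.28*0.1384/(1+0.1384) = 0.03404 eV

0.03404


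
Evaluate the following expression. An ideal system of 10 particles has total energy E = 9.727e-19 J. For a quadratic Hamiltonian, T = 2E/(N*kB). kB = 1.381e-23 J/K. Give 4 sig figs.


Step 1: Numerator = 2*E = 2*9.727e-19 = 1.945e-18 J
Step 2: Denominator = N*kB = 10*1.381e-23 = 1.381e-22
Step 3: T = 1.945e-18 / 1.381e-22 = 1.409e+04 K

1.409e+04


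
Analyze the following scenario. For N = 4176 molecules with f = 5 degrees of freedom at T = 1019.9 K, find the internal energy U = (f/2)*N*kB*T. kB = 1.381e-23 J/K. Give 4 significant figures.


Step 1: f/2 = 5/2 = 2.5
Step 2: N*kB*T = 4176*1.381e-23*1019.9 = 5.882e-17
Step 3: U = 2.5 * 5.882e-17 = 1.47e-16 J

1.47e-16


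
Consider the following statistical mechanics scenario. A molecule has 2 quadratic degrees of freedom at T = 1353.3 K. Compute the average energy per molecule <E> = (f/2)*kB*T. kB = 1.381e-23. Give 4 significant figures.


Step 1: f/2 = 2/2 = 1
Step 2: kB*T = 1.381e-23 * 1353.3 = 1.869e-20
Step 3: <E> = 1 * 1.869e-20 = 1.869e-20 J

1.869e-20


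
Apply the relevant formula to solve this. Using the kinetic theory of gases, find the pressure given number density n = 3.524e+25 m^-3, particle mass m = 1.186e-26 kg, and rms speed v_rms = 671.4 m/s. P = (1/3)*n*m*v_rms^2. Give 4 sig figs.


Step 1: v_rms^2 = 671.4^2 = 4.508e+05
Step 2: n*m = 3.524e+25*1.186e-26 = 0.4179
Step 3: P = (1/3)*0.4179*4.508e+05 = 6.28e+04 Pa

6.28e+04


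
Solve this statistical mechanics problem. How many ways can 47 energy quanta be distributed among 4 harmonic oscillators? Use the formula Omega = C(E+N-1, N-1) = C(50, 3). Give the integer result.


Step 1: Use binomial coefficient C(50, 3)
Step 2: Numerator = 50! / 47!
Step 3: Denominator = 3!
Step 4: Omega = 19600

19600


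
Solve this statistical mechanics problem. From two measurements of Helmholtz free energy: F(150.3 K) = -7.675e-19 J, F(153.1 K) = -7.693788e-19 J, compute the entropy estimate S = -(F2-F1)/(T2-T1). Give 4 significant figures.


Step 1: dF = F2 - F1 = -7.693788e-19 - (-7.675e-19) = -1.8788e-21 J
Step 2: dT = T2 - T1 = 153.1 - 150.3 = 2.8 K
Step 3: S = -dF/dT = -(-1.8788e-21)/2.8 = 6.71e-22 J/K

6.71e-22


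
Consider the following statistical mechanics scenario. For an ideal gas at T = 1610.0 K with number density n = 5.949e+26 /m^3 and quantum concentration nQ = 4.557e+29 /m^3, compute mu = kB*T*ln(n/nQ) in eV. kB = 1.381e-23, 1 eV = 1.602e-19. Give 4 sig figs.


Step 1: n/nQ = 5.949e+26/4.557e+29 = 0.001305
Step 2: ln(n/nQ) = -6.641
Step 3: mu = kB*T*ln(n/nQ) = 2.223e-20*-6.641 = -1.477e-19 J
Step 4: Convert to eV: -1.477e-19/1.602e-19 = -0.9217 eV

-0.9217


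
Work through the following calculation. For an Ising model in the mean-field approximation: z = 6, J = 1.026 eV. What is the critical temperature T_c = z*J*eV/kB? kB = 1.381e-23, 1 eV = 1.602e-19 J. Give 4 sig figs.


Step 1: z*J = 6*1.026 = 6.156 eV
Step 2: Convert to Joules: 6.156*1.602e-19 = 9.862e-19 J
Step 3: T_c = 9.862e-19 / 1.381e-23 = 7.141e+04 K

7.141e+04


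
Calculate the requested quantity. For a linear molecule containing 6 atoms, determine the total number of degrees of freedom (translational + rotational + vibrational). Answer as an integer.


Step 1: Translational DOF = 3
Step 2: Rotational DOF (linear) = 2
Step 3: Vibrational DOF = 3*6 - 5 = 13
Step 4: Total = 3 + 2 + 13 = 18

18


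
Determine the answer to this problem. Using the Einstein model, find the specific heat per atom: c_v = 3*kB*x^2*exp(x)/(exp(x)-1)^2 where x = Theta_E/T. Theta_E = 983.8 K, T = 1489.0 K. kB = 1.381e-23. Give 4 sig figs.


Step 1: x = Theta_E/T = 983.8/1489.0 = 0.6607
Step 2: x^2 = 0.4365
Step 3: exp(x) = 1.936
Step 4: c_v = 3*1.381e-23*0.4365*1.936/(1.936-1)^2 = 3.996e-23

3.996e-23


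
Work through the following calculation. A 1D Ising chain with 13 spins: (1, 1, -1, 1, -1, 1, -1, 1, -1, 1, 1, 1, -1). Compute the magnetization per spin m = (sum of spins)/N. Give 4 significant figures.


Step 1: Count up spins (+1): 8, down spins (-1): 5
Step 2: Total magnetization M = 8 - 5 = 3
Step 3: m = M/N = 3/13 = 0.2308

0.2308


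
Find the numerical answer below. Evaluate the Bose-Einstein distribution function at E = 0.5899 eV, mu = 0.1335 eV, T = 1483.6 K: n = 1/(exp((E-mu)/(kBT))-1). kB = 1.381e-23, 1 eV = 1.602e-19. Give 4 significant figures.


Step 1: (E - mu) = 0.4564 eV
Step 2: x = (E-mu)*eV/(kB*T) = 0.4564*1.602e-19/(1.381e-23*1483.6) = 3.569
Step 3: exp(x) = 35.47
Step 4: n = 1/(exp(x)-1) = 0.02901

0.02901


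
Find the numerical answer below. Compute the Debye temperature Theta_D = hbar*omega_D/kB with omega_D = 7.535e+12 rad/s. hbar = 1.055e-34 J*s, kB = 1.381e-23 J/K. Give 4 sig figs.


Step 1: hbar*omega_D = 1.055e-34 * 7.535e+12 = 7.949e-22 J
Step 2: Theta_D = 7.949e-22 / 1.381e-23
Step 3: Theta_D = 57.56 K

57.56


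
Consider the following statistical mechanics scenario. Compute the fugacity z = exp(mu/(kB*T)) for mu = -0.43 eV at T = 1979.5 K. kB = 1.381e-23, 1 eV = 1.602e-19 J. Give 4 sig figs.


Step 1: Convert mu to Joules: -0.43*1.602e-19 = -6.889e-20 J
Step 2: kB*T = 1.381e-23*1979.5 = 2.734e-20 J
Step 3: mu/(kB*T) = -2.52
Step 4: z = exp(-2.52) = 0.08047

0.08047


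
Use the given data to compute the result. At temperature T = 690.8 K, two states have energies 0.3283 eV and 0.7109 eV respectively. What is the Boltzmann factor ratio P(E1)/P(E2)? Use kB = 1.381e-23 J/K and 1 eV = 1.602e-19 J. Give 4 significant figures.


Step 1: Compute energy difference dE = E1 - E2 = 0.3283 - 0.7109 = -0.3826 eV
Step 2: Convert to Joules: dE_J = -0.3826 * 1.602e-19 = -6.129e-20 J
Step 3: Compute exponent = -dE_J / (kB * T) = -(-6.129e-20) / (1.381e-23 * 690.8) = 6.425
Step 4: P(E1)/P(E2) = exp(6.425) = 617

617


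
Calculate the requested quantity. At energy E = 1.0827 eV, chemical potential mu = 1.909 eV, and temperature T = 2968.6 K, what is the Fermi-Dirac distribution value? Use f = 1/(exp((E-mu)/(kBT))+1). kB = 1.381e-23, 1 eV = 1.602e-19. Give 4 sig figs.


Step 1: (E - mu) = 1.0827 - 1.909 = -0.8263 eV
Step 2: Convert: (E-mu)*eV = -1.324e-19 J
Step 3: x = (E-mu)*eV/(kB*T) = -3.229
Step 4: f = 1/(exp(-3.229)+1) = 0.9619

0.9619


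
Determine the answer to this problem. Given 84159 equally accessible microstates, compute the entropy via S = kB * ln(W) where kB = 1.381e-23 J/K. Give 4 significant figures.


Step 1: ln(W) = ln(84159) = 11.34
Step 2: S = kB * ln(W) = 1.381e-23 * 11.34
Step 3: S = 1.566e-22 J/K

1.566e-22


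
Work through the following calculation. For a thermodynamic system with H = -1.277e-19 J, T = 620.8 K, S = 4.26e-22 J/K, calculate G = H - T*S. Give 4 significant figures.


Step 1: T*S = 620.8 * 4.26e-22 = 2.645e-19 J
Step 2: G = H - T*S = -1.277e-19 - 2.645e-19
Step 3: G = -3.922e-19 J

-3.922e-19


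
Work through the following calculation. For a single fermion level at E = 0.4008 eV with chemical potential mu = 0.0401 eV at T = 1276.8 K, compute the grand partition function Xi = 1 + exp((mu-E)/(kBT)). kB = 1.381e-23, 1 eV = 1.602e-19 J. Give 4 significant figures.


Step 1: (mu - E) = 0.0401 - 0.4008 = -0.3607 eV
Step 2: x = (mu-E)*eV/(kB*T) = -0.3607*1.602e-19/(1.381e-23*1276.8) = -3.277
Step 3: exp(x) = 0.03774
Step 4: Xi = 1 + 0.03774 = 1.038

1.038


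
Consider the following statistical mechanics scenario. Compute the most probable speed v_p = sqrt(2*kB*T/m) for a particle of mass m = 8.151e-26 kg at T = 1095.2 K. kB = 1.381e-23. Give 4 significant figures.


Step 1: Numerator = 2*kB*T = 2*1.381e-23*1095.2 = 3.025e-20
Step 2: Ratio = 3.025e-20 / 8.151e-26 = 3.711e+05
Step 3: v_p = sqrt(3.711e+05) = 609.2 m/s

609.2


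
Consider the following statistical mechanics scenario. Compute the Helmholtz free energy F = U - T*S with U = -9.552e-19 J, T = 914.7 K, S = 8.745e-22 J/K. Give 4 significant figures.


Step 1: T*S = 914.7 * 8.745e-22 = 7.999e-19 J
Step 2: F = U - T*S = -9.552e-19 - 7.999e-19
Step 3: F = -1.755e-18 J

-1.755e-18


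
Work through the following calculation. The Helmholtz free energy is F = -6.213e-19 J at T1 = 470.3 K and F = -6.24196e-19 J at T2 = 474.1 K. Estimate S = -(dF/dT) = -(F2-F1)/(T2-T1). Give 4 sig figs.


Step 1: dF = F2 - F1 = -6.24196e-19 - (-6.213e-19) = -2.896e-21 J
Step 2: dT = T2 - T1 = 474.1 - 470.3 = 3.8 K
Step 3: S = -dF/dT = -(-2.896e-21)/3.8 = 7.621e-22 J/K

7.621e-22


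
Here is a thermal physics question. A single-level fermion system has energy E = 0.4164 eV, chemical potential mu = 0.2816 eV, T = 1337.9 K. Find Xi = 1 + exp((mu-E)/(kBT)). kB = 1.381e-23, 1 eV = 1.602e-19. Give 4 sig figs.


Step 1: (mu - E) = 0.2816 - 0.4164 = -0.1348 eV
Step 2: x = (mu-E)*eV/(kB*T) = -0.1348*1.602e-19/(1.381e-23*1337.9) = -1.169
Step 3: exp(x) = 0.3107
Step 4: Xi = 1 + 0.3107 = 1.311

1.311


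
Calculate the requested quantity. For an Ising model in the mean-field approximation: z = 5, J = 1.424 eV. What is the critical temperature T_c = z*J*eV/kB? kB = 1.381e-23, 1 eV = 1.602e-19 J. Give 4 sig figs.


Step 1: z*J = 5*1.424 = 7.12 eV
Step 2: Convert to Joules: 7.12*1.602e-19 = 1.141e-18 J
Step 3: T_c = 1.141e-18 / 1.381e-23 = 8.259e+04 K

8.259e+04
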